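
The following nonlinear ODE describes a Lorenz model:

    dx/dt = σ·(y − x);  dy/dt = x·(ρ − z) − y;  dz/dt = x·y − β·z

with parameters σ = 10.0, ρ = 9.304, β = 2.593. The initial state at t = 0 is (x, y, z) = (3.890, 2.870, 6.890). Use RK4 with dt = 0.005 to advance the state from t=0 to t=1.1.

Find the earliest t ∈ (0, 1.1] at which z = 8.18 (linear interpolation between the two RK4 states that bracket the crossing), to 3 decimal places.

t = 0.488

t=0.000: state=(3.890, 2.870, 6.890)
step 1 (dt=0.005): k1=(-10.200, 6.520, -6.701), k2=(-9.782, 6.507, -6.668), k3=(-9.793, 6.510, -6.666), k4=(-9.385, 6.498, -6.631); state += dt/6·(k1+2k2+2k3+k4)
t=0.005: state=(3.841, 2.903, 6.857)
t=0.010: state=(3.796, 2.935, 6.824)
t=0.015: state=(3.755, 2.967, 6.791)
continuing one RK4 step at a time; state shown every 10 steps (Δt=0.05):
t=0.050: state=(3.558, 3.194, 6.577)
t=0.100: state=(3.485, 3.526, 6.330)
t=0.150: state=(3.576, 3.880, 6.172)
t=0.200: state=(3.775, 4.257, 6.123)
t=0.250: state=(4.049, 4.651, 6.196)
t=0.300: state=(4.370, 5.043, 6.401)
t=0.350: state=(4.713, 5.404, 6.738)
t=0.400: state=(5.051, 5.699, 7.194)
t=0.450: state=(5.350, 5.888, 7.737)
t=0.485: state=(5.519, 5.940, 8.143)
next step: t=0.490: state=(5.539, 5.942, 8.202) — z has crossed 8.18
linear interpolation between t=0.485 (8.14330) and t=0.490 (8.20159) → t≈0.488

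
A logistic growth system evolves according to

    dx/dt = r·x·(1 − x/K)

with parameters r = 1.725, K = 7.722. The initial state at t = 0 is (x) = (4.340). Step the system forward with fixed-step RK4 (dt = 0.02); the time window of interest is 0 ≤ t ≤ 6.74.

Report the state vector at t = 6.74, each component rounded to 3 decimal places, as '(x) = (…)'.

t=0.000: state=(4.340)
step 1 (dt=0.02): k1=(3.279), k2=(3.272), k3=(3.272), k4=(3.264); state += dt/6·(k1+2k2+2k3+k4)
t=0.020: state=(4.405)
t=0.040: state=(4.471)
t=0.060: state=(4.535)
continuing one RK4 step at a time; state shown every 25 steps (Δt=0.5):
t=0.500: state=(5.811)
t=1.000: state=(6.781)
t=1.500: state=(7.294)
t=2.000: state=(7.536)
t=2.500: state=(7.642)
t=3.000: state=(7.688)
t=3.500: state=(7.708)
t=4.000: state=(7.716)
t=4.500: state=(7.719)
t=5.000: state=(7.721)
t=5.500: state=(7.722)
t=6.000: state=(7.722)
t=6.500: state=(7.722)
t=6.740: state=(7.722)

(x) = (7.722)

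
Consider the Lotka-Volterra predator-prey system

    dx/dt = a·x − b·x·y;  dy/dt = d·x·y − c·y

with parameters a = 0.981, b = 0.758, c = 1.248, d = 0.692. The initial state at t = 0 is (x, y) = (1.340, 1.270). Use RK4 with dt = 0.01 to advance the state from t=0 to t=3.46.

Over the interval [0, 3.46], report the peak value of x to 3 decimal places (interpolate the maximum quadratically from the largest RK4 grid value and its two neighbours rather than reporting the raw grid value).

max x = 2.364

t=0.000: state=(1.340, 1.270)
step 1 (dt=0.01): k1=(0.025, -0.407), k2=(0.027, -0.407), k3=(0.027, -0.407), k4=(0.029, -0.406); state += dt/6·(k1+2k2+2k3+k4)
t=0.010: state=(1.340, 1.266)
t=0.020: state=(1.341, 1.262)
t=0.030: state=(1.341, 1.258)
continuing one RK4 step at a time; state shown every 20 steps (Δt=0.2):
t=0.200: state=(1.353, 1.192)
t=0.400: state=(1.382, 1.122)
t=0.600: state=(1.425, 1.061)
t=0.800: state=(1.482, 1.011)
t=1.000: state=(1.552, 0.972)
t=1.200: state=(1.633, 0.943)
t=1.400: state=(1.725, 0.927)
t=1.600: state=(1.824, 0.923)
t=1.800: state=(1.929, 0.933)
t=2.000: state=(2.034, 0.956)
t=2.200: state=(2.135, 0.994)
t=2.400: state=(2.226, 1.048)
t=2.600: state=(2.299, 1.117)
t=2.800: state=(2.348, 1.200)
t=3.000: state=(2.364, 1.296)
t=3.200: state=(2.345, 1.400)
t=3.400: state=(2.290, 1.503)
t=3.460: state=(2.267, 1.533)
largest grid value and its neighbours: x(2.990)=2.36421, x(3.000)=2.36422, x(3.010)=2.36414
parabola through these three points peaks at t≈2.996 with x≈2.36423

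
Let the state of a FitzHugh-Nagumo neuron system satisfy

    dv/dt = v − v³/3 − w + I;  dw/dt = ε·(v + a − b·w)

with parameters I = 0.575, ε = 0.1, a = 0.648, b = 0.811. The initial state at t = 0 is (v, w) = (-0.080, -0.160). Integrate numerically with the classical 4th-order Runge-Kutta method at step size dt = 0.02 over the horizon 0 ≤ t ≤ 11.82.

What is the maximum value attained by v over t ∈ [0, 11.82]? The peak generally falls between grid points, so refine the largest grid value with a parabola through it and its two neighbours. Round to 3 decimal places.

t=0.000: state=(-0.080, -0.160)
step 1 (dt=0.02): k1=(0.655, 0.070), k2=(0.661, 0.070), k3=(0.661, 0.070), k4=(0.667, 0.071); state += dt/6·(k1+2k2+2k3+k4)
t=0.020: state=(-0.067, -0.159)
t=0.040: state=(-0.053, -0.157)
t=0.060: state=(-0.040, -0.156)
continuing one RK4 step at a time; state shown every 25 steps (Δt=0.5):
t=0.500: state=(0.332, -0.116)
t=1.000: state=(0.922, -0.050)
t=1.500: state=(1.500, 0.044)
t=2.000: state=(1.790, 0.156)
t=2.500: state=(1.858, 0.272)
t=3.000: state=(1.845, 0.383)
t=3.500: state=(1.810, 0.489)
t=4.000: state=(1.767, 0.589)
t=4.500: state=(1.723, 0.683)
t=5.000: state=(1.677, 0.771)
t=5.500: state=(1.631, 0.853)
t=6.000: state=(1.584, 0.930)
t=6.500: state=(1.536, 1.001)
t=7.000: state=(1.486, 1.067)
t=7.500: state=(1.435, 1.128)
t=8.000: state=(1.383, 1.184)
t=8.500: state=(1.328, 1.235)
t=9.000: state=(1.270, 1.281)
t=9.500: state=(1.208, 1.323)
t=10.000: state=(1.142, 1.360)
t=10.500: state=(1.068, 1.392)
t=11.000: state=(0.986, 1.418)
t=11.500: state=(0.890, 1.440)
t=11.820: state=(0.818, 1.450)
largest grid value and its neighbours: v(2.580)=1.85881, v(2.600)=1.85883, v(2.620)=1.85876
parabola through these three points peaks at t≈2.594 with v≈1.85883

max v = 1.859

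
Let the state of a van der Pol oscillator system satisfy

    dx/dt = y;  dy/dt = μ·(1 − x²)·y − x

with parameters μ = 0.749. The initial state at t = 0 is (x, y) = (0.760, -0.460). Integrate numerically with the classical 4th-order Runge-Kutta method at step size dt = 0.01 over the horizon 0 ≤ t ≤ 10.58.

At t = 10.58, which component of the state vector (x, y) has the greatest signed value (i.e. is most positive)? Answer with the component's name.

t=0.000: state=(0.760, -0.460)
step 1 (dt=0.01): k1=(-0.460, -0.906), k2=(-0.465, -0.906), k3=(-0.465, -0.906), k4=(-0.469, -0.906); state += dt/6·(k1+2k2+2k3+k4)
t=0.010: state=(0.755, -0.469)
t=0.020: state=(0.751, -0.478)
t=0.030: state=(0.746, -0.487)
continuing one RK4 step at a time; state shown every 50 steps (Δt=0.5):
t=0.500: state=(0.414, -0.930)
t=1.000: state=(-0.177, -1.424)
t=1.500: state=(-0.946, -1.512)
t=2.000: state=(-1.514, -0.648)
t=2.500: state=(-1.598, 0.238)
t=3.000: state=(-1.340, 0.758)
t=3.500: state=(-0.847, 1.235)
t=4.000: state=(-0.070, 1.909)
t=4.500: state=(1.019, 2.230)
t=5.000: state=(1.831, 0.827)
t=5.500: state=(1.919, -0.301)
t=6.000: state=(1.644, -0.751)
t=6.500: state=(1.181, -1.113)
t=7.000: state=(0.496, -1.677)
t=7.500: state=(-0.530, -2.385)
t=8.000: state=(-1.629, -1.610)
t=8.500: state=(-2.000, -0.028)
t=9.000: state=(-1.830, 0.602)
t=9.500: state=(-1.443, 0.938)
t=10.000: state=(-0.876, 1.368)
t=10.500: state=(-0.025, 2.078)
t=10.580: state=(0.146, 2.201)
compare at T: x=0.146, y=2.201

largest component: y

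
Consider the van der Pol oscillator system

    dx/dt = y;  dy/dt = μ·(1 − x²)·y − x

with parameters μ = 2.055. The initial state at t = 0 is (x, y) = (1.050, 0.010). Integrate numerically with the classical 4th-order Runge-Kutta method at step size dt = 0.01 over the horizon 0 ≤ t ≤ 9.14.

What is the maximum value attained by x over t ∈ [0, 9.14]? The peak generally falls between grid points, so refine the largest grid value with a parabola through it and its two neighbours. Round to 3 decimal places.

t=0.000: state=(1.050, 0.010)
step 1 (dt=0.01): k1=(0.010, -1.052), k2=(0.005, -1.051), k3=(0.005, -1.051), k4=(-0.001, -1.050); state += dt/6·(k1+2k2+2k3+k4)
t=0.010: state=(1.050, -0.001)
t=0.020: state=(1.050, -0.011)
t=0.030: state=(1.050, -0.021)
continuing one RK4 step at a time; state shown every 50 steps (Δt=0.5):
t=0.500: state=(0.927, -0.500)
t=1.000: state=(0.511, -1.277)
t=1.500: state=(-0.584, -3.325)
t=2.000: state=(-1.892, -0.828)
t=2.500: state=(-1.916, 0.274)
t=3.000: state=(-1.748, 0.379)
t=3.500: state=(-1.538, 0.467)
t=4.000: state=(-1.269, 0.632)
t=4.500: state=(-0.868, 1.047)
t=5.000: state=(-0.055, 2.531)
t=5.500: state=(1.632, 2.635)
t=6.000: state=(2.012, -0.151)
t=6.500: state=(1.873, -0.337)
t=7.000: state=(1.689, -0.403)
t=7.500: state=(1.464, -0.506)
t=8.000: state=(1.166, -0.716)
t=8.500: state=(0.688, -1.311)
t=9.000: state=(-0.400, -3.396)
t=9.140: state=(-0.918, -3.883)
largest grid value and its neighbours: x(5.890)=2.02018, x(5.900)=2.02025, x(5.910)=2.02012
parabola through these three points peaks at t≈5.899 with x≈2.02025

max x = 2.020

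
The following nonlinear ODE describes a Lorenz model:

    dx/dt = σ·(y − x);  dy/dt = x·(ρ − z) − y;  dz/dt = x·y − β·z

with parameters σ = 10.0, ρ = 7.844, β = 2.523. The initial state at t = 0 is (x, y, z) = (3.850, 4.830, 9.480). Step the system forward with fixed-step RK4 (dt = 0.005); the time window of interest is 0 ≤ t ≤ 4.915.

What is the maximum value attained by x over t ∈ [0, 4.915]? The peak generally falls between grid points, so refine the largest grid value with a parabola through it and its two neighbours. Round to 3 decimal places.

max x = 4.857

t=0.000: state=(3.850, 4.830, 9.480)
step 1 (dt=0.005): k1=(9.800, -11.129, -5.323), k2=(9.277, -11.089, -5.278), k3=(9.291, -11.088, -5.285), k4=(8.781, -11.046, -5.248); state += dt/6·(k1+2k2+2k3+k4)
t=0.005: state=(3.896, 4.775, 9.454)
t=0.010: state=(3.938, 4.720, 9.427)
t=0.015: state=(3.975, 4.665, 9.402)
continuing one RK4 step at a time; state shown every 40 steps (Δt=0.2):
t=0.200: state=(3.686, 3.222, 8.126)
t=0.400: state=(3.077, 2.985, 6.460)
t=0.600: state=(3.285, 3.559, 5.499)
t=0.800: state=(4.039, 4.473, 5.662)
t=1.000: state=(4.759, 4.971, 6.803)
t=1.200: state=(4.723, 4.493, 7.721)
t=1.400: state=(4.107, 3.800, 7.494)
t=1.600: state=(3.703, 3.623, 6.736)
t=1.800: state=(3.774, 3.908, 6.250)
t=2.000: state=(4.139, 4.338, 6.355)
t=2.200: state=(4.440, 4.516, 6.872)
t=2.400: state=(4.402, 4.300, 7.240)
t=2.600: state=(4.136, 4.002, 7.136)
t=2.800: state=(3.955, 3.919, 6.793)
t=3.000: state=(3.993, 4.058, 6.577)
t=3.200: state=(4.162, 4.250, 6.642)
t=3.400: state=(4.287, 4.313, 6.874)
t=3.600: state=(4.260, 4.213, 7.023)
t=3.800: state=(4.143, 4.085, 6.969)
t=4.000: state=(4.066, 4.051, 6.816)
t=4.200: state=(4.087, 4.118, 6.724)
t=4.400: state=(4.164, 4.202, 6.760)
t=4.600: state=(4.215, 4.225, 6.864)
t=4.800: state=(4.200, 4.178, 6.924)
t=4.915: state=(4.170, 4.143, 6.918)
largest grid value and its neighbours: x(1.085)=4.85673, x(1.090)=4.85709, x(1.095)=4.85686
parabola through these three points peaks at t≈1.091 with x≈4.85710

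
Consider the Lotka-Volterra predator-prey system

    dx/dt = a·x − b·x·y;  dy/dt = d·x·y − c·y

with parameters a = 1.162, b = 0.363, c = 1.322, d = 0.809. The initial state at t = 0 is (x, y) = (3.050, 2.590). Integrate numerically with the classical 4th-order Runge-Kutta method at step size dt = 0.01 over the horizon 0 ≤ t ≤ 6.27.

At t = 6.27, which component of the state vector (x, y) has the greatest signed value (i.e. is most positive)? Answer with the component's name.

largest component: y

t=0.000: state=(3.050, 2.590)
step 1 (dt=0.01): k1=(0.677, 2.967), k2=(0.661, 2.991), k3=(0.661, 2.991), k4=(0.645, 3.015); state += dt/6·(k1+2k2+2k3+k4)
t=0.010: state=(3.057, 2.620)
t=0.020: state=(3.063, 2.650)
t=0.030: state=(3.069, 2.681)
continuing one RK4 step at a time; state shown every 25 steps (Δt=0.25):
t=0.250: state=(3.103, 3.482)
t=0.500: state=(2.878, 4.603)
t=0.750: state=(2.410, 5.663)
t=1.000: state=(1.867, 6.268)
t=1.250: state=(1.408, 6.258)
t=1.500: state=(1.087, 5.774)
t=1.750: state=(0.888, 5.058)
t=2.000: state=(0.777, 4.296)
t=2.250: state=(0.727, 3.591)
t=2.500: state=(0.722, 2.986)
t=2.750: state=(0.754, 2.489)
t=3.000: state=(0.819, 2.096)
t=3.250: state=(0.918, 1.794)
t=3.500: state=(1.055, 1.573)
t=3.750: state=(1.232, 1.423)
t=4.000: state=(1.453, 1.341)
t=4.250: state=(1.723, 1.327)
t=4.500: state=(2.037, 1.394)
t=4.750: state=(2.384, 1.566)
t=5.000: state=(2.729, 1.887)
t=5.250: state=(3.006, 2.427)
t=5.500: state=(3.114, 3.250)
t=5.750: state=(2.955, 4.336)
t=6.000: state=(2.532, 5.446)
t=6.250: state=(1.989, 6.183)
t=6.270: state=(1.946, 6.217)
compare at T: x=1.946, y=6.217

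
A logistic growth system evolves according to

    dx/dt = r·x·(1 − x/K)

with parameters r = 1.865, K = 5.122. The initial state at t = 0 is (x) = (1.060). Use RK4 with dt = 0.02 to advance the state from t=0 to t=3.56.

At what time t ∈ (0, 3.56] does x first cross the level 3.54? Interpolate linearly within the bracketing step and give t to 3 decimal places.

t=0.000: state=(1.060)
step 1 (dt=0.02): k1=(1.568), k2=(1.585), k3=(1.585), k4=(1.602); state += dt/6·(k1+2k2+2k3+k4)
t=0.020: state=(1.092)
t=0.040: state=(1.124)
t=0.060: state=(1.157)
continuing one RK4 step at a time; state shown every 10 steps (Δt=0.2):
t=0.200: state=(1.408)
t=0.400: state=(1.818)
t=0.600: state=(2.275)
t=0.800: state=(2.751)
t=1.000: state=(3.214)
t=1.140: state=(3.515)
next step: t=1.160: state=(3.556) — x has crossed 3.54
linear interpolation between t=1.140 (3.51503) and t=1.160 (3.55587) → t≈1.152

t = 1.152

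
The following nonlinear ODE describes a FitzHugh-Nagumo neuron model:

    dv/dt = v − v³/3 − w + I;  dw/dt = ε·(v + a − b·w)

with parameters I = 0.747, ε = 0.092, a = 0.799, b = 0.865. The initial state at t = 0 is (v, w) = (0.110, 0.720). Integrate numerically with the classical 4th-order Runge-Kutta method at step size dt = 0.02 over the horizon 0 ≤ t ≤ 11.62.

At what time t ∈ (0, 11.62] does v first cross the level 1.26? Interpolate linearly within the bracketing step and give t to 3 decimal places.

t=0.000: state=(0.110, 0.720)
step 1 (dt=0.02): k1=(0.137, 0.026), k2=(0.138, 0.026), k3=(0.138, 0.026), k4=(0.139, 0.027); state += dt/6·(k1+2k2+2k3+k4)
t=0.020: state=(0.113, 0.721)
t=0.040: state=(0.116, 0.721)
t=0.060: state=(0.118, 0.722)
continuing one RK4 step at a time; state shown every 25 steps (Δt=0.5):
t=0.500: state=(0.194, 0.735)
t=1.000: state=(0.319, 0.753)
t=1.500: state=(0.500, 0.778)
t=2.000: state=(0.745, 0.812)
t=2.500: state=(1.026, 0.856)
t=2.960: state=(1.258, 0.906)
next step: t=2.980: state=(1.267, 0.909) — v has crossed 1.26
linear interpolation between t=2.960 (1.25822) and t=2.980 (1.26685) → t≈2.964

t = 2.964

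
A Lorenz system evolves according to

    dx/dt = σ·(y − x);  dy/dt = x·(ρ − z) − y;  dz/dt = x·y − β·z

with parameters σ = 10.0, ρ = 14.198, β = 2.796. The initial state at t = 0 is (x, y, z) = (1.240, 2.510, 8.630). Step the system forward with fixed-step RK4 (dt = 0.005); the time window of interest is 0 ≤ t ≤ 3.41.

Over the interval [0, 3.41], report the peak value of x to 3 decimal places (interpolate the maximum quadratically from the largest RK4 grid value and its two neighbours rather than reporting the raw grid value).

t=0.000: state=(1.240, 2.510, 8.630)
step 1 (dt=0.005): k1=(12.700, 4.394, -21.017), k2=(12.492, 4.627, -20.777), k3=(12.503, 4.623, -20.779), k4=(12.306, 4.855, -20.540); state += dt/6·(k1+2k2+2k3+k4)
t=0.005: state=(1.302, 2.533, 8.526)
t=0.010: state=(1.363, 2.559, 8.425)
t=0.015: state=(1.422, 2.586, 8.325)
continuing one RK4 step at a time; state shown every 40 steps (Δt=0.2):
t=0.200: state=(3.618, 5.208, 6.404)
t=0.400: state=(8.033, 10.335, 11.298)
t=0.600: state=(7.990, 5.468, 18.277)
t=0.800: state=(3.547, 2.429, 13.139)
t=1.000: state=(3.287, 3.942, 8.976)
t=1.200: state=(5.862, 7.685, 9.279)
t=1.400: state=(8.519, 8.452, 15.724)
t=1.600: state=(5.632, 3.866, 15.484)
t=1.800: state=(3.864, 3.858, 11.234)
t=2.000: state=(5.158, 6.350, 9.866)
t=2.200: state=(7.615, 8.361, 13.540)
t=2.400: state=(6.710, 5.377, 15.741)
t=2.600: state=(4.643, 4.213, 12.699)
t=2.800: state=(5.040, 5.769, 10.787)
t=3.000: state=(6.878, 7.680, 12.635)
t=3.200: state=(6.977, 6.246, 15.145)
t=3.400: state=(5.298, 4.713, 13.486)
t=3.410: state=(5.242, 4.707, 13.359)
largest grid value and its neighbours: x(0.495)=9.38983, x(0.500)=9.39586, x(0.505)=9.39397
parabola through these three points peaks at t≈0.501 with x≈9.39613

max x = 9.396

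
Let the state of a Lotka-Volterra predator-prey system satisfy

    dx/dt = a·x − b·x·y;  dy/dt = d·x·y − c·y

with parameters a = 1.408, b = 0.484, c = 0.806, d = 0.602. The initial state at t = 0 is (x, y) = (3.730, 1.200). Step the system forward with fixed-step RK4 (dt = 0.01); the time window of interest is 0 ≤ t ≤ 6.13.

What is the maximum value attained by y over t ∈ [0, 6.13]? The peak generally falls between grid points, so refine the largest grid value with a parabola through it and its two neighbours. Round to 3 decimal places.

t=0.000: state=(3.730, 1.200)
step 1 (dt=0.01): k1=(3.085, 1.727), k2=(3.083, 1.751), k3=(3.082, 1.751), k4=(3.079, 1.775); state += dt/6·(k1+2k2+2k3+k4)
t=0.010: state=(3.761, 1.218)
t=0.020: state=(3.792, 1.236)
t=0.030: state=(3.822, 1.254)
continuing one RK4 step at a time; state shown every 20 steps (Δt=0.2):
t=0.200: state=(4.313, 1.659)
t=0.400: state=(4.703, 2.437)
t=0.600: state=(4.657, 3.665)
t=0.800: state=(4.009, 5.286)
t=1.000: state=(2.944, 6.852)
t=1.200: state=(1.908, 7.792)
t=1.400: state=(1.173, 7.957)
t=1.600: state=(0.731, 7.577)
t=1.800: state=(0.479, 6.926)
t=2.000: state=(0.337, 6.187)
t=2.200: state=(0.254, 5.454)
t=2.400: state=(0.205, 4.771)
t=2.600: state=(0.177, 4.155)
t=2.800: state=(0.161, 3.608)
t=3.000: state=(0.154, 3.130)
t=3.200: state=(0.154, 2.713)
t=3.400: state=(0.160, 2.353)
t=3.600: state=(0.171, 2.043)
t=3.800: state=(0.189, 1.777)
t=4.000: state=(0.213, 1.549)
t=4.200: state=(0.245, 1.355)
t=4.400: state=(0.287, 1.191)
t=4.600: state=(0.342, 1.053)
t=4.800: state=(0.411, 0.937)
t=5.000: state=(0.500, 0.843)
t=5.200: state=(0.613, 0.767)
t=5.400: state=(0.757, 0.708)
t=5.600: state=(0.938, 0.667)
t=5.800: state=(1.167, 0.644)
t=6.000: state=(1.454, 0.642)
t=6.130: state=(1.676, 0.653)
largest grid value and its neighbours: y(1.340)=7.97888, y(1.350)=7.97906, y(1.360)=7.97767
parabola through these three points peaks at t≈1.346 with y≈7.97918

max y = 7.979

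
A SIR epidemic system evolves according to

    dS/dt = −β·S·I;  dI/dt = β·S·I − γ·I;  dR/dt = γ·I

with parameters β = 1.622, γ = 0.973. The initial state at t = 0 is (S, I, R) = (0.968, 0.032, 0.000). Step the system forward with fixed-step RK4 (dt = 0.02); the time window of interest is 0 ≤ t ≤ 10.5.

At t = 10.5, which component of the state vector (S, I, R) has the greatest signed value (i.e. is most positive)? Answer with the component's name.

t=0.000: state=(0.968, 0.032, 0.000)
step 1 (dt=0.02): k1=(-0.050, 0.019, 0.031), k2=(-0.051, 0.019, 0.031), k3=(-0.051, 0.019, 0.031), k4=(-0.051, 0.019, 0.032); state += dt/6·(k1+2k2+2k3+k4)
t=0.020: state=(0.967, 0.032, 0.001)
t=0.040: state=(0.966, 0.033, 0.001)
t=0.060: state=(0.965, 0.033, 0.002)
continuing one RK4 step at a time; state shown every 25 steps (Δt=0.5):
t=0.500: state=(0.939, 0.043, 0.018)
t=1.000: state=(0.903, 0.055, 0.042)
t=1.500: state=(0.858, 0.070, 0.072)
t=2.000: state=(0.806, 0.084, 0.110)
t=2.500: state=(0.749, 0.097, 0.154)
t=3.000: state=(0.689, 0.107, 0.204)
t=3.500: state=(0.631, 0.112, 0.257)
t=4.000: state=(0.575, 0.113, 0.312)
t=4.500: state=(0.526, 0.108, 0.366)
t=5.000: state=(0.483, 0.100, 0.417)
t=5.500: state=(0.448, 0.090, 0.463)
t=6.000: state=(0.418, 0.078, 0.504)
t=6.500: state=(0.394, 0.067, 0.539)
t=7.000: state=(0.375, 0.056, 0.569)
t=7.500: state=(0.360, 0.046, 0.594)
t=8.000: state=(0.348, 0.038, 0.614)
t=8.500: state=(0.338, 0.031, 0.631)
t=9.000: state=(0.331, 0.025, 0.645)
t=9.500: state=(0.325, 0.020, 0.655)
t=10.000: state=(0.320, 0.016, 0.664)
t=10.500: state=(0.316, 0.013, 0.671)
compare at T: S=0.316, I=0.013, R=0.671

largest component: R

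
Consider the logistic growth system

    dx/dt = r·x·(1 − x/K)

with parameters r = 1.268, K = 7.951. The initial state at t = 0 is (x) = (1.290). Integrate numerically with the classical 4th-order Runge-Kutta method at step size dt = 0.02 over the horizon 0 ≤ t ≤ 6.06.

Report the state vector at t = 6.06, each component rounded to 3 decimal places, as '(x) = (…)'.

(x) = (7.932)

t=0.000: state=(1.290)
step 1 (dt=0.02): k1=(1.370), k2=(1.382), k3=(1.382), k4=(1.394); state += dt/6·(k1+2k2+2k3+k4)
t=0.020: state=(1.318)
t=0.040: state=(1.346)
t=0.060: state=(1.374)
continuing one RK4 step at a time; state shown every 10 steps (Δt=0.2):
t=0.200: state=(1.588)
t=0.400: state=(1.935)
t=0.600: state=(2.330)
t=0.800: state=(2.768)
t=1.000: state=(3.241)
t=1.200: state=(3.737)
t=1.400: state=(4.241)
t=1.600: state=(4.736)
t=1.800: state=(5.207)
t=2.000: state=(5.644)
t=2.200: state=(6.036)
t=2.400: state=(6.380)
t=2.600: state=(6.676)
t=2.800: state=(6.924)
t=3.000: state=(7.131)
t=3.200: state=(7.299)
t=3.400: state=(7.436)
t=3.600: state=(7.545)
t=3.800: state=(7.633)
t=4.000: state=(7.702)
t=4.200: state=(7.756)
t=4.400: state=(7.799)
t=4.600: state=(7.833)
t=4.800: state=(7.859)
t=5.000: state=(7.879)
t=5.200: state=(7.895)
t=5.400: state=(7.908)
t=5.600: state=(7.917)
t=5.800: state=(7.925)
t=6.000: state=(7.931)
t=6.060: state=(7.932)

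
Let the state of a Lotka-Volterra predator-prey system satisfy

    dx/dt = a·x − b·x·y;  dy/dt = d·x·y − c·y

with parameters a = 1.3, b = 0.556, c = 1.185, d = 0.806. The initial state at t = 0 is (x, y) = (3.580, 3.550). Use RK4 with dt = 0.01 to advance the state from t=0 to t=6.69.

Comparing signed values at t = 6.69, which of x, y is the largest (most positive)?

largest component: y

t=0.000: state=(3.580, 3.550)
step 1 (dt=0.01): k1=(-2.412, 6.037), k2=(-2.464, 6.053), k3=(-2.464, 6.053), k4=(-2.515, 6.068); state += dt/6·(k1+2k2+2k3+k4)
t=0.010: state=(3.555, 3.611)
t=0.020: state=(3.530, 3.671)
t=0.030: state=(3.503, 3.732)
continuing one RK4 step at a time; state shown every 25 steps (Δt=0.25):
t=0.250: state=(2.724, 5.017)
t=0.500: state=(1.753, 5.841)
t=0.750: state=(1.075, 5.741)
t=1.000: state=(0.698, 5.084)
t=1.250: state=(0.505, 4.258)
t=1.500: state=(0.409, 3.468)
t=1.750: state=(0.367, 2.786)
t=2.000: state=(0.359, 2.228)
t=2.250: state=(0.376, 1.783)
t=2.500: state=(0.417, 1.436)
t=2.750: state=(0.482, 1.168)
t=3.000: state=(0.575, 0.966)
t=3.250: state=(0.704, 0.817)
t=3.500: state=(0.876, 0.711)
t=3.750: state=(1.104, 0.645)
t=4.000: state=(1.401, 0.617)
t=4.250: state=(1.779, 0.631)
t=4.500: state=(2.246, 0.703)
t=4.750: state=(2.791, 0.867)
t=5.000: state=(3.355, 1.198)
t=5.250: state=(3.778, 1.836)
t=5.500: state=(3.772, 2.950)
t=5.750: state=(3.128, 4.441)
t=6.000: state=(2.134, 5.616)
t=6.250: state=(1.314, 5.878)
t=6.500: state=(0.826, 5.395)
t=6.690: state=(0.616, 4.804)
compare at T: x=0.616, y=4.804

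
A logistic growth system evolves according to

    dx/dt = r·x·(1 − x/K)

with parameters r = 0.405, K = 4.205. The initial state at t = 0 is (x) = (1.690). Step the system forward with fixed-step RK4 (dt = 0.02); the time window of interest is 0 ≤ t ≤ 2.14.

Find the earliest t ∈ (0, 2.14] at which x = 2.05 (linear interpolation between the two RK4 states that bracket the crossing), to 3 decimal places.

t=0.000: state=(1.690)
step 1 (dt=0.02): k1=(0.409), k2=(0.410), k3=(0.410), k4=(0.410); state += dt/6·(k1+2k2+2k3+k4)
t=0.020: state=(1.698)
t=0.040: state=(1.706)
t=0.060: state=(1.715)
continuing one RK4 step at a time; state shown every 5 steps (Δt=0.1):
t=0.100: state=(1.731)
t=0.200: state=(1.772)
t=0.300: state=(1.814)
t=0.400: state=(1.856)
t=0.500: state=(1.898)
t=0.600: state=(1.940)
t=0.700: state=(1.983)
t=0.800: state=(2.025)
t=0.840: state=(2.042)
next step: t=0.860: state=(2.051) — x has crossed 2.05
linear interpolation between t=0.840 (2.04223) and t=0.860 (2.05074) → t≈0.858

t = 0.858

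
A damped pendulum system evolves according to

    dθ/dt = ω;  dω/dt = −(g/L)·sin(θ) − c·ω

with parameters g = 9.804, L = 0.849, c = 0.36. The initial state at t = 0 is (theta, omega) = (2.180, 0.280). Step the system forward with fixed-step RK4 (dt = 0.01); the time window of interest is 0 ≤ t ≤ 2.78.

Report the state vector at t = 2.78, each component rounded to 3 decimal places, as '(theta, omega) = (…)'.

t=0.000: state=(2.180, 0.280)
step 1 (dt=0.01): k1=(0.280, -9.571), k2=(0.232, -9.545), k3=(0.232, -9.546), k4=(0.185, -9.521); state += dt/6·(k1+2k2+2k3+k4)
t=0.010: state=(2.182, 0.185)
t=0.020: state=(2.184, 0.090)
t=0.030: state=(2.184, -0.005)
continuing one RK4 step at a time; state shown every 10 steps (Δt=0.1):
t=0.100: state=(2.161, -0.661)
t=0.200: state=(2.047, -1.610)
t=0.300: state=(1.837, -2.604)
t=0.400: state=(1.525, -3.634)
t=0.500: state=(1.112, -4.598)
t=0.600: state=(0.615, -5.292)
t=0.700: state=(0.071, -5.481)
t=0.800: state=(-0.461, -5.065)
t=0.900: state=(-0.925, -4.160)
t=1.000: state=(-1.285, -2.999)
t=1.100: state=(-1.523, -1.775)
t=1.200: state=(-1.641, -0.579)
t=1.300: state=(-1.641, 0.572)
t=1.400: state=(-1.528, 1.685)
t=1.500: state=(-1.305, 2.745)
t=1.600: state=(-0.983, 3.679)
t=1.700: state=(-0.578, 4.345)
t=1.800: state=(-0.128, 4.581)
t=1.900: state=(0.321, 4.307)
t=2.000: state=(0.719, 3.588)
t=2.100: state=(1.029, 2.588)
t=2.200: state=(1.232, 1.468)
t=2.300: state=(1.322, 0.327)
t=2.400: state=(1.299, -0.783)
t=2.500: state=(1.168, -1.828)
t=2.600: state=(0.937, -2.750)
t=2.700: state=(0.625, -3.452)
t=2.780: state=(0.334, -3.774)

(theta, omega) = (0.334, -3.774)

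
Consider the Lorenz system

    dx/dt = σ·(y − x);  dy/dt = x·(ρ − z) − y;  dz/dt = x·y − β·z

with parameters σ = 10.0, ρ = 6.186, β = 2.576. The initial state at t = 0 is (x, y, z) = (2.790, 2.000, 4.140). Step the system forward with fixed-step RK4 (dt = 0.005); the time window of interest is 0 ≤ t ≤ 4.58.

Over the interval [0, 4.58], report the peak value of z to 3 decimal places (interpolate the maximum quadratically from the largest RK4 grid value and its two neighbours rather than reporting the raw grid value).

max z = 6.208

t=0.000: state=(2.790, 2.000, 4.140)
step 1 (dt=0.005): k1=(-7.900, 3.708, -5.085), k2=(-7.610, 3.694, -5.066), k3=(-7.617, 3.695, -5.064), k4=(-7.334, 3.682, -5.045); state += dt/6·(k1+2k2+2k3+k4)
t=0.005: state=(2.752, 2.018, 4.115)
t=0.010: state=(2.717, 2.037, 4.090)
t=0.015: state=(2.684, 2.055, 4.065)
continuing one RK4 step at a time; state shown every 40 steps (Δt=0.2):
t=0.200: state=(2.527, 2.758, 3.406)
t=0.400: state=(3.260, 3.714, 3.518)
t=0.600: state=(4.143, 4.508, 4.571)
t=0.800: state=(4.475, 4.412, 5.852)
t=1.000: state=(4.003, 3.665, 6.178)
t=1.200: state=(3.395, 3.169, 5.610)
t=1.400: state=(3.160, 3.147, 4.929)
t=1.600: state=(3.296, 3.430, 4.592)
t=1.800: state=(3.621, 3.790, 4.712)
t=2.000: state=(3.889, 3.971, 5.128)
t=2.200: state=(3.914, 3.861, 5.475)
t=2.400: state=(3.734, 3.625, 5.503)
t=2.600: state=(3.548, 3.482, 5.291)
t=2.800: state=(3.491, 3.498, 5.066)
t=3.000: state=(3.560, 3.615, 4.984)
t=3.200: state=(3.676, 3.729, 5.062)
t=3.400: state=(3.746, 3.760, 5.207)
t=3.600: state=(3.731, 3.706, 5.297)
t=3.800: state=(3.665, 3.630, 5.281)
t=4.000: state=(3.611, 3.594, 5.202)
t=4.200: state=(3.603, 3.610, 5.134)
t=4.400: state=(3.633, 3.653, 5.121)
t=4.580: state=(3.668, 3.684, 5.152)
largest grid value and its neighbours: z(0.945)=6.20742, z(0.950)=6.20813, z(0.955)=6.20813
parabola through these three points peaks at t≈0.952 with z≈6.20822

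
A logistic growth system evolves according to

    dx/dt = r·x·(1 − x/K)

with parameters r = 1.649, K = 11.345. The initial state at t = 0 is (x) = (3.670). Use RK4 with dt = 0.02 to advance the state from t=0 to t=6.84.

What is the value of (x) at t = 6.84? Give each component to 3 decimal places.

t=0.000: state=(3.670)
step 1 (dt=0.02): k1=(4.094), k2=(4.118), k3=(4.118), k4=(4.141); state += dt/6·(k1+2k2+2k3+k4)
t=0.020: state=(3.752)
t=0.040: state=(3.836)
t=0.060: state=(3.920)
continuing one RK4 step at a time; state shown every 25 steps (Δt=0.5):
t=0.500: state=(5.918)
t=1.000: state=(8.092)
t=1.500: state=(9.645)
t=2.000: state=(10.531)
t=2.500: state=(10.973)
t=3.000: state=(11.179)
t=3.500: state=(11.272)
t=4.000: state=(11.313)
t=4.500: state=(11.331)
t=5.000: state=(11.339)
t=5.500: state=(11.342)
t=6.000: state=(11.344)
t=6.500: state=(11.344)
t=6.840: state=(11.345)

(x) = (11.345)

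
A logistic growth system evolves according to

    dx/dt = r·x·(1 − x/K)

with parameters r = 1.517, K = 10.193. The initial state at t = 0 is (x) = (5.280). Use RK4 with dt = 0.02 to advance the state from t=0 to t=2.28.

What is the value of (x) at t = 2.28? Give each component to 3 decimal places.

(x) = (9.903)

t=0.000: state=(5.280)
step 1 (dt=0.02): k1=(3.861), k2=(3.858), k3=(3.858), k4=(3.856); state += dt/6·(k1+2k2+2k3+k4)
t=0.020: state=(5.357)
t=0.040: state=(5.434)
t=0.060: state=(5.511)
continuing one RK4 step at a time; state shown every 5 steps (Δt=0.1):
t=0.100: state=(5.664)
t=0.200: state=(6.042)
t=0.300: state=(6.410)
t=0.400: state=(6.763)
t=0.500: state=(7.099)
t=0.600: state=(7.416)
t=0.700: state=(7.712)
t=0.800: state=(7.985)
t=0.900: state=(8.236)
t=1.000: state=(8.465)
t=1.100: state=(8.672)
t=1.200: state=(8.858)
t=1.300: state=(9.024)
t=1.400: state=(9.172)
t=1.500: state=(9.304)
t=1.600: state=(9.419)
t=1.700: state=(9.521)
t=1.800: state=(9.610)
t=1.900: state=(9.688)
t=2.000: state=(9.756)
t=2.100: state=(9.815)
t=2.200: state=(9.867)
t=2.280: state=(9.903)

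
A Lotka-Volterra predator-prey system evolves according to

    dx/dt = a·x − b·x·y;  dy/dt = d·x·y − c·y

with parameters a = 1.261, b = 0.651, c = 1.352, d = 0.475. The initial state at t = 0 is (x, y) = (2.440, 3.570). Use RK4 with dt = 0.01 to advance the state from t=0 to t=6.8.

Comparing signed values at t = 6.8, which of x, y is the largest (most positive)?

largest component: x

t=0.000: state=(2.440, 3.570)
step 1 (dt=0.01): k1=(-2.594, -0.689), k2=(-2.575, -0.710), k3=(-2.575, -0.710), k4=(-2.555, -0.731); state += dt/6·(k1+2k2+2k3+k4)
t=0.010: state=(2.414, 3.563)
t=0.020: state=(2.389, 3.555)
t=0.030: state=(2.364, 3.547)
continuing one RK4 step at a time; state shown every 25 steps (Δt=0.25):
t=0.250: state=(1.909, 3.289)
t=0.500: state=(1.582, 2.881)
t=0.750: state=(1.406, 2.450)
t=1.000: state=(1.336, 2.055)
t=1.250: state=(1.348, 1.717)
t=1.500: state=(1.430, 1.444)
t=1.750: state=(1.578, 1.230)
t=2.000: state=(1.795, 1.071)
t=2.250: state=(2.087, 0.961)
t=2.500: state=(2.460, 0.897)
t=2.750: state=(2.920, 0.880)
t=3.000: state=(3.461, 0.916)
t=3.250: state=(4.056, 1.020)
t=3.500: state=(4.640, 1.220)
t=3.750: state=(5.085, 1.554)
t=4.000: state=(5.209, 2.050)
t=4.250: state=(4.866, 2.673)
t=4.500: state=(4.108, 3.257)
t=4.750: state=(3.211, 3.587)
t=5.000: state=(2.447, 3.572)
t=5.250: state=(1.914, 3.293)
t=5.500: state=(1.585, 2.886)
t=5.750: state=(1.407, 2.455)
t=6.000: state=(1.336, 2.059)
t=6.250: state=(1.348, 1.721)
t=6.500: state=(1.429, 1.446)
t=6.750: state=(1.576, 1.232)
t=6.800: state=(1.614, 1.196)
compare at T: x=1.614, y=1.196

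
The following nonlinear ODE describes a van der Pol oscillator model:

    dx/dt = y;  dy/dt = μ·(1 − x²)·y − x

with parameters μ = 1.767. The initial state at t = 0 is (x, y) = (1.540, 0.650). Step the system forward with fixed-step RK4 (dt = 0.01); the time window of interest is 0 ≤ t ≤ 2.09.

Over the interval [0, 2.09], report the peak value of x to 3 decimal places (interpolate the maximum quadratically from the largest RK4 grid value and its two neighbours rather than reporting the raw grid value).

t=0.000: state=(1.540, 0.650)
step 1 (dt=0.01): k1=(0.650, -3.115), k2=(0.634, -3.092), k3=(0.635, -3.092), k4=(0.619, -3.068); state += dt/6·(k1+2k2+2k3+k4)
t=0.010: state=(1.546, 0.619)
t=0.020: state=(1.552, 0.589)
t=0.030: state=(1.558, 0.559)
continuing one RK4 step at a time; state shown every 10 steps (Δt=0.1):
t=0.100: state=(1.590, 0.364)
t=0.200: state=(1.615, 0.136)
t=0.300: state=(1.619, -0.039)
t=0.400: state=(1.609, -0.170)
t=0.500: state=(1.586, -0.269)
t=0.600: state=(1.556, -0.346)
t=0.700: state=(1.518, -0.409)
t=0.800: state=(1.474, -0.463)
t=0.900: state=(1.425, -0.513)
t=1.000: state=(1.372, -0.562)
t=1.100: state=(1.313, -0.613)
t=1.200: state=(1.249, -0.669)
t=1.300: state=(1.179, -0.732)
t=1.400: state=(1.102, -0.805)
t=1.500: state=(1.017, -0.892)
t=1.600: state=(0.923, -0.999)
t=1.700: state=(0.817, -1.132)
t=1.800: state=(0.696, -1.299)
t=1.900: state=(0.555, -1.512)
t=2.000: state=(0.391, -1.784)
t=2.090: state=(0.217, -2.090)
largest grid value and its neighbours: x(0.270)=1.61973, x(0.280)=1.61974, x(0.290)=1.61958
parabola through these three points peaks at t≈0.275 with x≈1.61976

max x = 1.620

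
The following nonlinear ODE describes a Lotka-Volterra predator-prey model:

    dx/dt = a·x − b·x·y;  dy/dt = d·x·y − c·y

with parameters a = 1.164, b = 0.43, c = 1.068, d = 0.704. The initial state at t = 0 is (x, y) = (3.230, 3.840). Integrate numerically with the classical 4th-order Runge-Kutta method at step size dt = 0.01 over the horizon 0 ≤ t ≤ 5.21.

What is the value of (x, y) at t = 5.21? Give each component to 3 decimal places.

t=0.000: state=(3.230, 3.840)
step 1 (dt=0.01): k1=(-1.574, 4.631), k2=(-1.602, 4.637), k3=(-1.602, 4.637), k4=(-1.630, 4.643); state += dt/6·(k1+2k2+2k3+k4)
t=0.010: state=(3.214, 3.886)
t=0.020: state=(3.197, 3.933)
t=0.030: state=(3.180, 3.979)
continuing one RK4 step at a time; state shown every 20 steps (Δt=0.2):
t=0.200: state=(2.816, 4.757)
t=0.400: state=(2.281, 5.504)
t=0.600: state=(1.758, 5.903)
t=0.800: state=(1.331, 5.918)
t=1.000: state=(1.021, 5.633)
t=1.200: state=(0.809, 5.170)
t=1.400: state=(0.670, 4.631)
t=1.600: state=(0.581, 4.082)
t=1.800: state=(0.528, 3.564)
t=2.000: state=(0.501, 3.094)
t=2.200: state=(0.493, 2.679)
t=2.400: state=(0.502, 2.321)
t=2.600: state=(0.526, 2.015)
t=2.800: state=(0.565, 1.757)
t=3.000: state=(0.619, 1.542)
t=3.200: state=(0.690, 1.366)
t=3.400: state=(0.779, 1.223)
t=3.600: state=(0.890, 1.110)
t=3.800: state=(1.024, 1.026)
t=4.000: state=(1.187, 0.968)
t=4.200: state=(1.381, 0.936)
t=4.400: state=(1.608, 0.933)
t=4.600: state=(1.871, 0.962)
t=4.800: state=(2.169, 1.032)
t=5.000: state=(2.492, 1.157)
t=5.200: state=(2.825, 1.359)
t=5.210: state=(2.841, 1.372)

(x, y) = (2.841, 1.372)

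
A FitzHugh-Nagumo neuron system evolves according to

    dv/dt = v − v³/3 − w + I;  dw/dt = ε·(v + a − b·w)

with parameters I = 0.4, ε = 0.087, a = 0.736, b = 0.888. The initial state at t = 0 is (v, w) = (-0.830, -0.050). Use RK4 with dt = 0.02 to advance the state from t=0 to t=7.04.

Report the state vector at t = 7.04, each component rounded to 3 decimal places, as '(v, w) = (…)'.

t=0.000: state=(-0.830, -0.050)
step 1 (dt=0.02): k1=(-0.189, -0.004), k2=(-0.190, -0.004), k3=(-0.190, -0.004), k4=(-0.190, -0.005); state += dt/6·(k1+2k2+2k3+k4)
t=0.020: state=(-0.834, -0.050)
t=0.040: state=(-0.838, -0.050)
t=0.060: state=(-0.841, -0.050)
continuing one RK4 step at a time; state shown every 25 steps (Δt=0.5):
t=0.500: state=(-0.930, -0.054)
t=1.000: state=(-1.034, -0.063)
t=1.500: state=(-1.129, -0.075)
t=2.000: state=(-1.205, -0.091)
t=2.500: state=(-1.259, -0.109)
t=3.000: state=(-1.292, -0.128)
t=3.500: state=(-1.307, -0.147)
t=4.000: state=(-1.309, -0.166)
t=4.500: state=(-1.303, -0.184)
t=5.000: state=(-1.292, -0.201)
t=5.500: state=(-1.276, -0.217)
t=6.000: state=(-1.259, -0.231)
t=6.500: state=(-1.240, -0.244)
t=7.000: state=(-1.219, -0.256)
t=7.040: state=(-1.218, -0.257)

(v, w) = (-1.218, -0.257)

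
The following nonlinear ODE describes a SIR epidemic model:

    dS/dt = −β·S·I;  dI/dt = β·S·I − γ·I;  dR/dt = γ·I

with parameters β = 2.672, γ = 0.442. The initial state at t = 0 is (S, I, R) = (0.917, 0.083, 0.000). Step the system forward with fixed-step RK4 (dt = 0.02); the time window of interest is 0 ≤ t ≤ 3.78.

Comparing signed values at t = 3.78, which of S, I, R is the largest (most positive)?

t=0.000: state=(0.917, 0.083, 0.000)
step 1 (dt=0.02): k1=(-0.203, 0.167, 0.037), k2=(-0.207, 0.170, 0.037), k3=(-0.207, 0.170, 0.037), k4=(-0.211, 0.173, 0.038); state += dt/6·(k1+2k2+2k3+k4)
t=0.020: state=(0.913, 0.086, 0.001)
t=0.040: state=(0.909, 0.090, 0.002)
t=0.060: state=(0.904, 0.094, 0.002)
continuing one RK4 step at a time; state shown every 10 steps (Δt=0.2):
t=0.200: state=(0.868, 0.123, 0.009)
t=0.400: state=(0.803, 0.175, 0.022)
t=0.600: state=(0.718, 0.241, 0.040)
t=0.800: state=(0.619, 0.316, 0.065)
t=1.000: state=(0.512, 0.391, 0.096)
t=1.200: state=(0.408, 0.458, 0.134)
t=1.400: state=(0.315, 0.508, 0.177)
t=1.600: state=(0.238, 0.539, 0.223)
t=1.800: state=(0.178, 0.551, 0.271)
t=2.000: state=(0.132, 0.547, 0.320)
t=2.200: state=(0.099, 0.533, 0.368)
t=2.400: state=(0.075, 0.511, 0.414)
t=2.600: state=(0.057, 0.484, 0.458)
t=2.800: state=(0.045, 0.456, 0.500)
t=3.000: state=(0.035, 0.426, 0.539)
t=3.200: state=(0.028, 0.397, 0.575)
t=3.400: state=(0.023, 0.368, 0.609)
t=3.600: state=(0.019, 0.341, 0.640)
t=3.780: state=(0.016, 0.317, 0.666)
compare at T: S=0.016, I=0.317, R=0.666

largest component: R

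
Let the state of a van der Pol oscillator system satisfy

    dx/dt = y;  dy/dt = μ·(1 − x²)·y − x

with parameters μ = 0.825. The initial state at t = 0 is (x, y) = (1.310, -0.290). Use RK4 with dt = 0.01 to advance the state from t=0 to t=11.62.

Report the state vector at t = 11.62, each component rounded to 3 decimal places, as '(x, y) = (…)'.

t=0.000: state=(1.310, -0.290)
step 1 (dt=0.01): k1=(-0.290, -1.139), k2=(-0.296, -1.135), k3=(-0.296, -1.135), k4=(-0.301, -1.131); state += dt/6·(k1+2k2+2k3+k4)
t=0.010: state=(1.307, -0.301)
t=0.020: state=(1.304, -0.313)
t=0.030: state=(1.301, -0.324)
continuing one RK4 step at a time; state shown every 50 steps (Δt=0.5):
t=0.500: state=(1.034, -0.800)
t=1.000: state=(0.500, -1.366)
t=1.500: state=(-0.364, -2.081)
t=2.000: state=(-1.407, -1.739)
t=2.500: state=(-1.880, -0.213)
t=3.000: state=(-1.775, 0.512)
t=3.500: state=(-1.426, 0.868)
t=4.000: state=(-0.895, 1.294)
t=4.500: state=(-0.078, 2.030)
t=5.000: state=(1.094, 2.391)
t=5.500: state=(1.913, 0.714)
t=6.000: state=(1.951, -0.360)
t=6.500: state=(1.666, -0.737)
t=7.000: state=(1.221, -1.061)
t=7.500: state=(0.568, -1.608)
t=8.000: state=(-0.441, -2.416)
t=8.500: state=(-1.597, -1.749)
t=9.000: state=(-2.005, -0.053)
t=9.500: state=(-1.847, 0.569)
t=10.000: state=(-1.484, 0.874)
t=10.500: state=(-0.957, 1.269)
t=11.000: state=(-0.161, 1.981)
t=11.500: state=(1.007, 2.462)
t=11.620: state=(1.291, 2.247)

(x, y) = (1.291, 2.247)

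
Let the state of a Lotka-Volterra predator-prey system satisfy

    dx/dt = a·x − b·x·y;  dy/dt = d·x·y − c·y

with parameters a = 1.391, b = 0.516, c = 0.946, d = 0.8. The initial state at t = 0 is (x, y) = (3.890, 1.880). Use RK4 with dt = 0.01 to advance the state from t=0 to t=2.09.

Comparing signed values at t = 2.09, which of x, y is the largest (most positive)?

t=0.000: state=(3.890, 1.880)
step 1 (dt=0.01): k1=(1.637, 4.072), k2=(1.600, 4.129), k3=(1.599, 4.129), k4=(1.561, 4.186); state += dt/6·(k1+2k2+2k3+k4)
t=0.010: state=(3.906, 1.921)
t=0.020: state=(3.921, 1.964)
t=0.030: state=(3.936, 2.007)
continuing one RK4 step at a time; state shown every 10 steps (Δt=0.1):
t=0.100: state=(4.011, 2.347)
t=0.200: state=(4.023, 2.947)
t=0.300: state=(3.899, 3.685)
t=0.400: state=(3.626, 4.534)
t=0.500: state=(3.223, 5.428)
t=0.600: state=(2.737, 6.270)
t=0.700: state=(2.234, 6.958)
t=0.800: state=(1.770, 7.427)
t=0.900: state=(1.377, 7.658)
t=1.000: state=(1.064, 7.678)
t=1.100: state=(0.826, 7.530)
t=1.200: state=(0.648, 7.264)
t=1.300: state=(0.516, 6.921)
t=1.400: state=(0.419, 6.535)
t=1.500: state=(0.347, 6.129)
t=1.600: state=(0.294, 5.720)
t=1.700: state=(0.254, 5.319)
t=1.800: state=(0.224, 4.932)
t=1.900: state=(0.202, 4.564)
t=2.000: state=(0.185, 4.216)
t=2.090: state=(0.173, 3.923)
compare at T: x=0.173, y=3.923

largest component: y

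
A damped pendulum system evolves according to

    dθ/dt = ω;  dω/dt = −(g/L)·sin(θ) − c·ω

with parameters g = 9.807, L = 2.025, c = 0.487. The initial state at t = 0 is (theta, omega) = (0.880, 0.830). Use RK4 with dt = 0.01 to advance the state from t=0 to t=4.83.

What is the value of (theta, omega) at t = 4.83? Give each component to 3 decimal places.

(theta, omega) = (-0.291, 0.290)

t=0.000: state=(0.880, 0.830)
step 1 (dt=0.01): k1=(0.830, -4.137), k2=(0.809, -4.140), k3=(0.809, -4.139), k4=(0.789, -4.142); state += dt/6·(k1+2k2+2k3+k4)
t=0.010: state=(0.888, 0.789)
t=0.020: state=(0.896, 0.747)
t=0.030: state=(0.903, 0.706)
continuing one RK4 step at a time; state shown every 20 steps (Δt=0.2):
t=0.200: state=(0.963, 0.010)
t=0.400: state=(0.889, -0.735)
t=0.600: state=(0.680, -1.323)
t=0.800: state=(0.376, -1.666)
t=1.000: state=(0.035, -1.697)
t=1.200: state=(-0.282, -1.419)
t=1.400: state=(-0.518, -0.920)
t=1.600: state=(-0.643, -0.320)
t=1.800: state=(-0.647, 0.271)
t=2.000: state=(-0.541, 0.768)
t=2.200: state=(-0.351, 1.098)
t=2.400: state=(-0.116, 1.209)
t=2.600: state=(0.117, 1.093)
t=2.800: state=(0.308, 0.791)
t=3.000: state=(0.426, 0.379)
t=3.200: state=(0.458, -0.057)
t=3.400: state=(0.407, -0.444)
t=3.600: state=(0.288, -0.720)
t=3.800: state=(0.129, -0.845)
t=4.000: state=(-0.039, -0.806)
t=4.200: state=(-0.184, -0.625)
t=4.400: state=(-0.282, -0.349)
t=4.600: state=(-0.321, -0.038)
t=4.800: state=(-0.299, 0.252)
t=4.830: state=(-0.291, 0.290)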